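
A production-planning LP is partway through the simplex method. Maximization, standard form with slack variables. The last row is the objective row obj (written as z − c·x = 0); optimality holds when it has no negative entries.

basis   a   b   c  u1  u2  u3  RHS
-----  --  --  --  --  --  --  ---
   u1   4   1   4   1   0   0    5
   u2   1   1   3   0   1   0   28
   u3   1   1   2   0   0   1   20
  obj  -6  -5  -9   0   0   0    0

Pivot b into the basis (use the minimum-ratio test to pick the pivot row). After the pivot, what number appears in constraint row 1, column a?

Ratio test on column b — row 1: 5/1 = 5; row 2: 28/1 = 28; row 3: 20/1 = 20. Minimum is 5 at row 1 (u1 leaves); pivot element 1.
Divide row 1 by 1; eliminate column b from the other rows.
In the new row 1, the a entry is the old entry divided by the pivot: 4/1 = 4.

4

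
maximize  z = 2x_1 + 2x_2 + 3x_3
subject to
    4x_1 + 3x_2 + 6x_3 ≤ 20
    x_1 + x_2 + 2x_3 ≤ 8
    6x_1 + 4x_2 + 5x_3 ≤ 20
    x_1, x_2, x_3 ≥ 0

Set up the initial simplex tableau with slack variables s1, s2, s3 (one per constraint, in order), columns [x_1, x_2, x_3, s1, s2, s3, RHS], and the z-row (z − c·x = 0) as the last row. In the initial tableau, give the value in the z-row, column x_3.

-3

The z-row carries the negated objective coefficients: the x_3 entry is -3.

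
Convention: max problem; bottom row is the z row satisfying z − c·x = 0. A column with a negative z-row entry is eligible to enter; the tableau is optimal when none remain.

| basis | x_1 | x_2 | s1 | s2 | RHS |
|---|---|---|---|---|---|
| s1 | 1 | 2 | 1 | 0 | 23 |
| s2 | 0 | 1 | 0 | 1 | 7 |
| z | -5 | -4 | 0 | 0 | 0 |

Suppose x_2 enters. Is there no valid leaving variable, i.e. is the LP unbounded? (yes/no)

no

Column x_2 has positive entries in row(s) 1, 2, so the ratio test bounds it — not unbounded.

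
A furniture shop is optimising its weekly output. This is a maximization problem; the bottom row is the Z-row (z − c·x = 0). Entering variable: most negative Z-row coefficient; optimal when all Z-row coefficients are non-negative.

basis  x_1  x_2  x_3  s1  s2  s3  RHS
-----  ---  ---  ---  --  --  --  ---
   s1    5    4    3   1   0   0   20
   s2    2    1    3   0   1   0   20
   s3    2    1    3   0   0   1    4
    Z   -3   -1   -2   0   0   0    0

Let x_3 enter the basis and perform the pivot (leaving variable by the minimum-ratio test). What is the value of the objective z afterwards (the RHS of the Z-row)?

Ratio test on column x_3 — row 1: 20/3 = 20/3; row 2: 20/3 = 20/3; row 3: 4/3 = 4/3. Minimum is 4/3 at row 3 (s3 leaves); pivot element 3.
Pivot on row 3; the Z-row RHS becomes 0 − (-2)·(4/3) = 8/3.

8/3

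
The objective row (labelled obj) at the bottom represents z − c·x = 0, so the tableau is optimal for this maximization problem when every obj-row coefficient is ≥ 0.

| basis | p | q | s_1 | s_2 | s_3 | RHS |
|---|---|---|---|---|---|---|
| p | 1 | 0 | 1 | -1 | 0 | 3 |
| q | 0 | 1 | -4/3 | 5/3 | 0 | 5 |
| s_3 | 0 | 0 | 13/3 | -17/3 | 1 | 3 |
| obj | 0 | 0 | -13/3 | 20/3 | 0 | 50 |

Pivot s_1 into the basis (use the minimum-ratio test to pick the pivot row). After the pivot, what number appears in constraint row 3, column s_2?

-17/13

Ratio test on column s_1 — row 1: 3/1 = 3; row 2: entry -4/3 ≤ 0; row 3: 3/(13/3) = 9/13. Minimum is 9/13 at row 3 (s_3 leaves); pivot element 13/3.
Divide row 3 by 13/3; eliminate column s_1 from the other rows.
In the new row 3, the s_2 entry is the old entry divided by the pivot: (-17/3)/(13/3) = -17/13.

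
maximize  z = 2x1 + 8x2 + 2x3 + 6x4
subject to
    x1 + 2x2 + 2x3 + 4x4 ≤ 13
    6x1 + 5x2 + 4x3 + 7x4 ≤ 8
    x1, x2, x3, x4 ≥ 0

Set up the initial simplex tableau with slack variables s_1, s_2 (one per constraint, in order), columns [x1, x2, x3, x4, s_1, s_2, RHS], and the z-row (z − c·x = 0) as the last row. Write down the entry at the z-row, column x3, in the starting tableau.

-2

The z-row carries the negated objective coefficients: the x3 entry is -2.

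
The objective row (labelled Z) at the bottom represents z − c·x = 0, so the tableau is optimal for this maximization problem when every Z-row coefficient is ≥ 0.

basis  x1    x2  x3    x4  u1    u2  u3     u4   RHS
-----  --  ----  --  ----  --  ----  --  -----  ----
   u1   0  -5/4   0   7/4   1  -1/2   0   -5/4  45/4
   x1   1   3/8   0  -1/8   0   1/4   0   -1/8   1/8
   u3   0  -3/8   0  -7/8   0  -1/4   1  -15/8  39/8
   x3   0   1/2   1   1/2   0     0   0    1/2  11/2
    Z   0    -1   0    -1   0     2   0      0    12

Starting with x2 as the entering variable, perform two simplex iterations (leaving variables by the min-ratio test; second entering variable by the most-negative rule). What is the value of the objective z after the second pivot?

23

Ratio test on column x2 — row 1: entry -5/4 ≤ 0; row 2: (1/8)/(3/8) = 1/3; row 3: entry -3/8 ≤ 0; row 4: (11/2)/(1/2) = 11. Minimum is 1/3 at row 2 (x1 leaves); pivot element 3/8.
Pivot on row 2; the Z-row RHS becomes 12 − (-1)·(1/3) = 37/3.
Next entering variable (most negative Z-row entry -4/3): x4.
Ratio test on column x4 — row 1: (35/3)/(4/3) = 35/4; row 2: entry -1/3 ≤ 0; row 3: entry -1 ≤ 0; row 4: (16/3)/(2/3) = 8. Minimum is 8 at row 4 (x3 leaves); pivot element 2/3.
After the second pivot the Z-row RHS is 37/3 − (-4/3)·8 = 23.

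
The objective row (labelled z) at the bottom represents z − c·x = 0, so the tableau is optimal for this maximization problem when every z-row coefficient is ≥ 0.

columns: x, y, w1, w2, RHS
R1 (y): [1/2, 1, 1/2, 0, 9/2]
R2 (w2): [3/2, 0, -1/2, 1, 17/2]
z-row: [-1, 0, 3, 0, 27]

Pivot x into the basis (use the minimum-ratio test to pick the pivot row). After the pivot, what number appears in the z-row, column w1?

Ratio test on column x — row 1: (9/2)/(1/2) = 9; row 2: (17/2)/(3/2) = 17/3. Minimum is 17/3 at row 2 (w2 leaves); pivot element 3/2.
Divide row 2 by 3/2; eliminate column x from the other rows.
z-row update in column w1: 3 − (-1)·(-1/3) = 8/3.

8/3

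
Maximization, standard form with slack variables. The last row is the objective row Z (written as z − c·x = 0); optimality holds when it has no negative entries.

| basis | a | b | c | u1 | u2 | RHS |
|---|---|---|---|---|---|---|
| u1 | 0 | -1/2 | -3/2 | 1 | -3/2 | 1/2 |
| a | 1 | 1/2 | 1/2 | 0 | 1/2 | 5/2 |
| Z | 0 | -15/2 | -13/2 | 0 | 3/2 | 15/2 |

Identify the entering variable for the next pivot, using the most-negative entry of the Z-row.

b

Negative Z-row entries: b: -15/2, c: -13/2.
The most negative is -15/2 in column b, so b enters.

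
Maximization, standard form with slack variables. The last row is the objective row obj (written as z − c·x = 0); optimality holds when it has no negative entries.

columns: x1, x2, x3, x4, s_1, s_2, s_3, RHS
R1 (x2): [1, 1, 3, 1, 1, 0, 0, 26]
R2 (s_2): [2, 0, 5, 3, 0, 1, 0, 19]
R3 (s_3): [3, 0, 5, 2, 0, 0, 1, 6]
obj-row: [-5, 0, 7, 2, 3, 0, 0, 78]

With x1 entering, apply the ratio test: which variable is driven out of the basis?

s_3

Column x1 entries and ratios — x2: 26/1 = 26; s_2: 19/2 = 19/2; s_3: 6/3 = 2.
Smallest ratio is 2 in the row of s_3, so s_3 leaves.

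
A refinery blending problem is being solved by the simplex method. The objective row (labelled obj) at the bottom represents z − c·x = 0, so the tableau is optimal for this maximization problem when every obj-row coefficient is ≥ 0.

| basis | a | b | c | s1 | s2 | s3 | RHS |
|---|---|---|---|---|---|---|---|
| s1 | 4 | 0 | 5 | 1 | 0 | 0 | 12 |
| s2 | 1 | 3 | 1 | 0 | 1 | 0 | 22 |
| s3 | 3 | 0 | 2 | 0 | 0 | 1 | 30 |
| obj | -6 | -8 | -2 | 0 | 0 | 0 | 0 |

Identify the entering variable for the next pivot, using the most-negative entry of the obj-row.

b

Negative obj-row entries: a: -6, b: -8, c: -2.
The most negative is -8 in column b, so b enters.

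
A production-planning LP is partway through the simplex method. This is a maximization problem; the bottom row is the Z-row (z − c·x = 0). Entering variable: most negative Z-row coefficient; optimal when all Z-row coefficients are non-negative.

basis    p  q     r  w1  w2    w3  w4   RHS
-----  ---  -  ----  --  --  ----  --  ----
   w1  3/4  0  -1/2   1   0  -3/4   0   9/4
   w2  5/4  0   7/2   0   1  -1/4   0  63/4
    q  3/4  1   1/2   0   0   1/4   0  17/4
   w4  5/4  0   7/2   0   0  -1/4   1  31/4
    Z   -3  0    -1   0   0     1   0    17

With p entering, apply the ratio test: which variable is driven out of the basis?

Column p entries and ratios — w1: (9/4)/(3/4) = 3; w2: (63/4)/(5/4) = 63/5; q: (17/4)/(3/4) = 17/3; w4: (31/4)/(5/4) = 31/5.
Smallest ratio is 3 in the row of w1, so w1 leaves.

w1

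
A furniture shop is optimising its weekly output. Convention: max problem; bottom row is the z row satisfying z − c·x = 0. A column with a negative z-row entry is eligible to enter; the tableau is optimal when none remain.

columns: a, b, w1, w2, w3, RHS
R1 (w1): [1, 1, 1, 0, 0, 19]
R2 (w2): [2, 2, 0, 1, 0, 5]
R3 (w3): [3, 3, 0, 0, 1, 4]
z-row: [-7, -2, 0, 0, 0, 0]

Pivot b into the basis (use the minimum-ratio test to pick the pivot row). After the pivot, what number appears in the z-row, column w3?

2/3

Ratio test on column b — row 1: 19/1 = 19; row 2: 5/2 = 5/2; row 3: 4/3 = 4/3. Minimum is 4/3 at row 3 (w3 leaves); pivot element 3.
Divide row 3 by 3; eliminate column b from the other rows.
z-row update in column w3: 0 − (-2)·(1/3) = 2/3.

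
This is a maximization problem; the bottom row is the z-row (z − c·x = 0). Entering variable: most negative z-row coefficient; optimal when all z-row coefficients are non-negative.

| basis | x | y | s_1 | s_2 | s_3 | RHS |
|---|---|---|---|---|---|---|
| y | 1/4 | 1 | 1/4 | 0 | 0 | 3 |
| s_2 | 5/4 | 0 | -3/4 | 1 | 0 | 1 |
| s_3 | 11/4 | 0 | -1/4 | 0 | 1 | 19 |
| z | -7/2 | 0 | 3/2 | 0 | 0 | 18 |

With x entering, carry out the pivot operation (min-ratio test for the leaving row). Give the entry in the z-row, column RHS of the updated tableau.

Ratio test on column x — row 1: 3/(1/4) = 12; row 2: 1/(5/4) = 4/5; row 3: 19/(11/4) = 76/11. Minimum is 4/5 at row 2 (s_2 leaves); pivot element 5/4.
Divide row 2 by 5/4; eliminate column x from the other rows.
z-row update in column RHS: 18 − (-7/2)·(4/5) = 104/5.

104/5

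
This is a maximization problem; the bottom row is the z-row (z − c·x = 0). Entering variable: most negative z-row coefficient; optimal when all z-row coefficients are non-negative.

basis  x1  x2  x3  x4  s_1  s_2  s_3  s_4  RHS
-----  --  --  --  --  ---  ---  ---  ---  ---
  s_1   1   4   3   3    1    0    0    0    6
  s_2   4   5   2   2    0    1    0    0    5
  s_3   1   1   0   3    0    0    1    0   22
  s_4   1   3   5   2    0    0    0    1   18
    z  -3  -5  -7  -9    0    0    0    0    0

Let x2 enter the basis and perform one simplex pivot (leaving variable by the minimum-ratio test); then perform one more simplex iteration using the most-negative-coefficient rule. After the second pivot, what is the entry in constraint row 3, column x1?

Ratio test on column x2 — row 1: 6/4 = 3/2; row 2: 5/5 = 1; row 3: 22/1 = 22; row 4: 18/3 = 6. Minimum is 1 at row 2 (s_2 leaves); pivot element 5.
Divide row 2 by 5; eliminate column x2 from the other rows.
Second iteration: most negative z-row entry is -7 in column x4, so x4 enters.
Ratio test on column x4 — row 1: 2/(7/5) = 10/7; row 2: 1/(2/5) = 5/2; row 3: 21/(13/5) = 105/13; row 4: 15/(4/5) = 75/4. Minimum is 10/7 at row 1 (s_1 leaves); pivot element 7/5.
Divide row 1 by 7/5; eliminate column x4 from the other rows.
After both pivots, the entry at constraint row 3, column x1 is 30/7.

30/7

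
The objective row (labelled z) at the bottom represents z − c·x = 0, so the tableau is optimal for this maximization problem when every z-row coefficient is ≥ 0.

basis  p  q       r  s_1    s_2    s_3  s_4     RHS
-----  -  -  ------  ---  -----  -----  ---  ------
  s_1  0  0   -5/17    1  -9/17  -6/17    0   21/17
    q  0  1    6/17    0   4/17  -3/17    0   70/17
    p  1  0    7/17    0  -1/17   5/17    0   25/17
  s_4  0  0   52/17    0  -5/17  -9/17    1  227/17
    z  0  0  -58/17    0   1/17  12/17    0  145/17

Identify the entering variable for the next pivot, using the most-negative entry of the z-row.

r

Negative z-row entries: r: -58/17.
The most negative is -58/17 in column r, so r enters.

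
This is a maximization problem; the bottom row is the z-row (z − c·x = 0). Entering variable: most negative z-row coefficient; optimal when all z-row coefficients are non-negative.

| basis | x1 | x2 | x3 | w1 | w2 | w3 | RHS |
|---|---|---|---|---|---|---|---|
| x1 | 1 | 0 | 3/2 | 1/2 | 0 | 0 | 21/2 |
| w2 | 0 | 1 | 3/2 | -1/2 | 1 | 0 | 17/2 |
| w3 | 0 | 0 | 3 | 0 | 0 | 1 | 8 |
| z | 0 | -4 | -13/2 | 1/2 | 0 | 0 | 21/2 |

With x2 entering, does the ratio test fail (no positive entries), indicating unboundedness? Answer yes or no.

Column x2 has positive entries in row(s) 2, so the ratio test bounds it — not unbounded.

no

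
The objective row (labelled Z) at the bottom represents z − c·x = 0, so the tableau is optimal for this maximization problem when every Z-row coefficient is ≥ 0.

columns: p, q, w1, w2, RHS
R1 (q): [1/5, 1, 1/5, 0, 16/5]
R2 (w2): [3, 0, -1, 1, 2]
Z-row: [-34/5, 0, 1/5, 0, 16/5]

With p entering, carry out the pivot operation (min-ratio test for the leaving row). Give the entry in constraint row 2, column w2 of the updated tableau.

1/3

Ratio test on column p — row 1: (16/5)/(1/5) = 16; row 2: 2/3 = 2/3. Minimum is 2/3 at row 2 (w2 leaves); pivot element 3.
Divide row 2 by 3; eliminate column p from the other rows.
In the new row 2, the w2 entry is the old entry divided by the pivot: 1/3 = 1/3.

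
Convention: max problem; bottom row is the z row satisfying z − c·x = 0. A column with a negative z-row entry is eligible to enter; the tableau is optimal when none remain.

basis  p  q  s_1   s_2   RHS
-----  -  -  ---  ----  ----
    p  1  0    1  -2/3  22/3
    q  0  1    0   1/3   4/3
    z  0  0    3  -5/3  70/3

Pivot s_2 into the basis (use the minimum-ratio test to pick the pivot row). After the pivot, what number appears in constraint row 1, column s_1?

1

Ratio test on column s_2 — row 1: entry -2/3 ≤ 0; row 2: (4/3)/(1/3) = 4. Minimum is 4 at row 2 (q leaves); pivot element 1/3.
Divide row 2 by 1/3; eliminate column s_2 from the other rows.
Row 1 update in column s_1: 1 − (-2/3)·0 = 1.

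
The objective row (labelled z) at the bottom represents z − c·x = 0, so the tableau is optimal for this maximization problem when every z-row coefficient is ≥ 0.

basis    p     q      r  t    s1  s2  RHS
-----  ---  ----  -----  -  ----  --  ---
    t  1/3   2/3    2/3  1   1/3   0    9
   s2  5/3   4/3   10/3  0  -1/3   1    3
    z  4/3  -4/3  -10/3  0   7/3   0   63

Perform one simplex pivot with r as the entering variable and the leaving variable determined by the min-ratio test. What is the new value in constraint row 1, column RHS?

42/5

Ratio test on column r — row 1: 9/(2/3) = 27/2; row 2: 3/(10/3) = 9/10. Minimum is 9/10 at row 2 (s2 leaves); pivot element 10/3.
Divide row 2 by 10/3; eliminate column r from the other rows.
Row 1 update in column RHS: 9 − (2/3)·(9/10) = 42/5.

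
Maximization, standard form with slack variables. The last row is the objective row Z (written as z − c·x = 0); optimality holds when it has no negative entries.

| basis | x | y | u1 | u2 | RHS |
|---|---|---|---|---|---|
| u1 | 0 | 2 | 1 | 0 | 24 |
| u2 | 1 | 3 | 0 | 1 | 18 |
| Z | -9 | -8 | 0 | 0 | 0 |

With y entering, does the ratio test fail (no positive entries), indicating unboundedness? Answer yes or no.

Column y has positive entries in row(s) 1, 2, so the ratio test bounds it — not unbounded.

no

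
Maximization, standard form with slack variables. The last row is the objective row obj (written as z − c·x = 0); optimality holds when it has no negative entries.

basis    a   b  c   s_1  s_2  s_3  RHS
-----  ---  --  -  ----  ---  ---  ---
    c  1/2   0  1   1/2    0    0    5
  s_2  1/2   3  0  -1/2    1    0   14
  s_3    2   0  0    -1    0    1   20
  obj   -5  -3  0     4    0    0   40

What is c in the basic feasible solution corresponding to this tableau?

c is basic (row 1); its value is the RHS of that row, 5.

5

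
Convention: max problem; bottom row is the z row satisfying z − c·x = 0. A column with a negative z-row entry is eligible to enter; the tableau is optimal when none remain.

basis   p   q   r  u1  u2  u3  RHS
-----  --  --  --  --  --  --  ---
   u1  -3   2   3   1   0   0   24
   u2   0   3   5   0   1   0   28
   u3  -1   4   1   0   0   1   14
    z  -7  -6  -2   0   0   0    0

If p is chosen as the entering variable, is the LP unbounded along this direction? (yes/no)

yes

Every constraint-row entry in column p is ≤ 0, so increasing p is unbounded.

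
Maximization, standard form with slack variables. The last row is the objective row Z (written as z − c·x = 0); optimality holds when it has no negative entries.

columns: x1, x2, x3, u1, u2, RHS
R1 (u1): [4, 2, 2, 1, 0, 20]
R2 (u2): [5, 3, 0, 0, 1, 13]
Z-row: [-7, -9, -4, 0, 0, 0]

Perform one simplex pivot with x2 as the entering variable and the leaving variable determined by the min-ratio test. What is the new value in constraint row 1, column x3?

Ratio test on column x2 — row 1: 20/2 = 10; row 2: 13/3 = 13/3. Minimum is 13/3 at row 2 (u2 leaves); pivot element 3.
Divide row 2 by 3; eliminate column x2 from the other rows.
Row 1 update in column x3: 2 − 2·0 = 2.

2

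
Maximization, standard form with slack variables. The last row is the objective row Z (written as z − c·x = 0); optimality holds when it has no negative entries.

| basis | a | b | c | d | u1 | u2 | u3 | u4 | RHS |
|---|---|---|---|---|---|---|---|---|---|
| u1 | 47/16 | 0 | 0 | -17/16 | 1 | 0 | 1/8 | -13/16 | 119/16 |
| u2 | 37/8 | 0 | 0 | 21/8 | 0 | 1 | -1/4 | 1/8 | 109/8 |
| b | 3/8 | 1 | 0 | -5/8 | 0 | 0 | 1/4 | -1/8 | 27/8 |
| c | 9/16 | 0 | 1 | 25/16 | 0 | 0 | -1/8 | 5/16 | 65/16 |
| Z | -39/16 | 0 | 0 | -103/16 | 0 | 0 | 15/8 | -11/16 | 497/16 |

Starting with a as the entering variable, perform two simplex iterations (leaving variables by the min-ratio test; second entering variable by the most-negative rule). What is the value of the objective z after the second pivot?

4090/101

Ratio test on column a — row 1: (119/16)/(47/16) = 119/47; row 2: (109/8)/(37/8) = 109/37; row 3: (27/8)/(3/8) = 9; row 4: (65/16)/(9/16) = 65/9. Minimum is 119/47 at row 1 (u1 leaves); pivot element 47/16.
Pivot on row 1; the Z-row RHS becomes 497/16 − (-39/16)·(119/47) = 1750/47.
Next entering variable (most negative Z-row entry -344/47): d.
Ratio test on column d — row 1: entry -17/47 ≤ 0; row 2: (90/47)/(202/47) = 45/101; row 3: entry -23/47 ≤ 0; row 4: (124/47)/(83/47) = 124/83. Minimum is 45/101 at row 2 (u2 leaves); pivot element 202/47.
After the second pivot the Z-row RHS is 1750/47 − (-344/47)·(45/101) = 4090/101.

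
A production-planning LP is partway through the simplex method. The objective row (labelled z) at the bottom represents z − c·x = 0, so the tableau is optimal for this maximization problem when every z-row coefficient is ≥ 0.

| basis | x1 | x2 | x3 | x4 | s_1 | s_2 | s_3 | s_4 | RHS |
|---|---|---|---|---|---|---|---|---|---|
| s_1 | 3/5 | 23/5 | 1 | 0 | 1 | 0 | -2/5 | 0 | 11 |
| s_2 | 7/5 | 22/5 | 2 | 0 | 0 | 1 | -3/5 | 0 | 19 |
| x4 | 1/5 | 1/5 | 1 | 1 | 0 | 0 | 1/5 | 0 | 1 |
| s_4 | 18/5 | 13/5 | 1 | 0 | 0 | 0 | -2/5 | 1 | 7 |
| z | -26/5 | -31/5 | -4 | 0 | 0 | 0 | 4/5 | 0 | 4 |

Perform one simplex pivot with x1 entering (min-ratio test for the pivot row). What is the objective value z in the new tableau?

127/9

Ratio test on column x1 — row 1: 11/(3/5) = 55/3; row 2: 19/(7/5) = 95/7; row 3: 1/(1/5) = 5; row 4: 7/(18/5) = 35/18. Minimum is 35/18 at row 4 (s_4 leaves); pivot element 18/5.
Pivot on row 4; the z-row RHS becomes 4 − (-26/5)·(35/18) = 127/9.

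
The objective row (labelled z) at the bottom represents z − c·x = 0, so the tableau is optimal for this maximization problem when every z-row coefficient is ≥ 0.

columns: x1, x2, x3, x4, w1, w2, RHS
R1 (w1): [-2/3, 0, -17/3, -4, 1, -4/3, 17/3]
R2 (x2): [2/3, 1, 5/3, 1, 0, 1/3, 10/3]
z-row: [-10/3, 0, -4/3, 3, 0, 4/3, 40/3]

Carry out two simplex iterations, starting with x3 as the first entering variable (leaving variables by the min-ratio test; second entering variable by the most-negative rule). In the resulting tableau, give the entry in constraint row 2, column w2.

Ratio test on column x3 — row 1: entry -17/3 ≤ 0; row 2: (10/3)/(5/3) = 2. Minimum is 2 at row 2 (x2 leaves); pivot element 5/3.
Divide row 2 by 5/3; eliminate column x3 from the other rows.
Second iteration: most negative z-row entry is -14/5 in column x1, so x1 enters.
Ratio test on column x1 — row 1: 17/(8/5) = 85/8; row 2: 2/(2/5) = 5. Minimum is 5 at row 2 (x3 leaves); pivot element 2/5.
Divide row 2 by 2/5; eliminate column x1 from the other rows.
After both pivots, the entry at constraint row 2, column w2 is 1/2.

1/2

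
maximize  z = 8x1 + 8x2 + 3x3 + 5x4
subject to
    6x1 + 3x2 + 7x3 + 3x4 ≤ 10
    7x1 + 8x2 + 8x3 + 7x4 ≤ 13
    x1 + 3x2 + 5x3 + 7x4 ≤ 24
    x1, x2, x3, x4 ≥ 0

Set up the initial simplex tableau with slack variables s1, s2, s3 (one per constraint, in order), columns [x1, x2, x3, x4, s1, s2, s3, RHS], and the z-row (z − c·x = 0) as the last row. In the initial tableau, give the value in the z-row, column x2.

-8

The z-row carries the negated objective coefficients: the x2 entry is -8.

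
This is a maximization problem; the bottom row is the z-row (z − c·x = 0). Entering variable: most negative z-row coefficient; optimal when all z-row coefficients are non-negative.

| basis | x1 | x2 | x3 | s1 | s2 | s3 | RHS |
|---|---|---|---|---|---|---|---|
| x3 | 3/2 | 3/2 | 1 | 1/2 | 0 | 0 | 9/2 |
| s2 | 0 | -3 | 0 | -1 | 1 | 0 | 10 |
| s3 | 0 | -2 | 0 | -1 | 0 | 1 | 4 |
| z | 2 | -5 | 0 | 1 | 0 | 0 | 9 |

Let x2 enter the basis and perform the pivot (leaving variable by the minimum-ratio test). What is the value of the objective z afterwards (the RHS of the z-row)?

Ratio test on column x2 — row 1: (9/2)/(3/2) = 3; row 2: entry -3 ≤ 0; row 3: entry -2 ≤ 0. Minimum is 3 at row 1 (x3 leaves); pivot element 3/2.
Pivot on row 1; the z-row RHS becomes 9 − (-5)·3 = 24.

24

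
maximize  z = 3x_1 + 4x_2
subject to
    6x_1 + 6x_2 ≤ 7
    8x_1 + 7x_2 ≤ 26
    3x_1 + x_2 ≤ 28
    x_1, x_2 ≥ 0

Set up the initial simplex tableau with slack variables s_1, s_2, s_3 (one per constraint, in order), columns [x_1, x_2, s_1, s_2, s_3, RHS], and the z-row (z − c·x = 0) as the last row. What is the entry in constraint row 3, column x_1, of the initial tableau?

Constraint 3 has coefficient 3 on x_1.

3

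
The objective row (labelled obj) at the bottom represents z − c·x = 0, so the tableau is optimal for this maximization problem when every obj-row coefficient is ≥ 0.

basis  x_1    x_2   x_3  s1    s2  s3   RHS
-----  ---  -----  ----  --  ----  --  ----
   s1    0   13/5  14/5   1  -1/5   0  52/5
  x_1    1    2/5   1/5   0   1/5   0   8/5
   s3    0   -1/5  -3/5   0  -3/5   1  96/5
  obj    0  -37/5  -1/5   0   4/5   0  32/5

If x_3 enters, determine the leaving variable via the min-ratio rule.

s1

Column x_3 entries and ratios — s1: (52/5)/(14/5) = 26/7; x_1: (8/5)/(1/5) = 8; s3: -3/5 ≤ 0, skip.
Smallest ratio is 26/7 in the row of s1, so s1 leaves.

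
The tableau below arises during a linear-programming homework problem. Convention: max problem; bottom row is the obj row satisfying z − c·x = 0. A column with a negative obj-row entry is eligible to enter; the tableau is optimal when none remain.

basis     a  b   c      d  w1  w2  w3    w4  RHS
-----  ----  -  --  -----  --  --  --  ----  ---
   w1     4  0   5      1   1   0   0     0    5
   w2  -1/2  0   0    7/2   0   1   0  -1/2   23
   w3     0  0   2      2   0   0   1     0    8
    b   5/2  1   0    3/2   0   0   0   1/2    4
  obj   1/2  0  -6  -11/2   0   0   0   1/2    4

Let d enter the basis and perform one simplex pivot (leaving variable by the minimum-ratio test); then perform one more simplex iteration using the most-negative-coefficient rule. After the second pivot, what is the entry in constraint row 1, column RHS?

7/15

Ratio test on column d — row 1: 5/1 = 5; row 2: 23/(7/2) = 46/7; row 3: 8/2 = 4; row 4: 4/(3/2) = 8/3. Minimum is 8/3 at row 4 (b leaves); pivot element 3/2.
Divide row 4 by 3/2; eliminate column d from the other rows.
Second iteration: most negative obj-row entry is -6 in column c, so c enters.
Ratio test on column c — row 1: (7/3)/5 = 7/15; row 2: entry 0 ≤ 0; row 3: (8/3)/2 = 4/3; row 4: entry 0 ≤ 0. Minimum is 7/15 at row 1 (w1 leaves); pivot element 5.
Divide row 1 by 5; eliminate column c from the other rows.
After both pivots, the entry at constraint row 1, column RHS is 7/15.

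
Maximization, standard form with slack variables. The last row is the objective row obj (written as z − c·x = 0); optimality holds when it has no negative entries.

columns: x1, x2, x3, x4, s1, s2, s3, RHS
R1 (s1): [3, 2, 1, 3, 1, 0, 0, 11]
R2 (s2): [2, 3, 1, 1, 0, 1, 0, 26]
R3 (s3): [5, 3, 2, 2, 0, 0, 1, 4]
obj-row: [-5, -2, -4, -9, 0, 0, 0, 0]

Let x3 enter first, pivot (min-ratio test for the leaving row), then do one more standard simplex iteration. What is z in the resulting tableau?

Ratio test on column x3 — row 1: 11/1 = 11; row 2: 26/1 = 26; row 3: 4/2 = 2. Minimum is 2 at row 3 (s3 leaves); pivot element 2.
Pivot on row 3; the obj-row RHS becomes 0 − (-4)·2 = 8.
Next entering variable (most negative obj-row entry -5): x4.
Ratio test on column x4 — row 1: 9/2 = 9/2; row 2: entry 0 ≤ 0; row 3: 2/1 = 2. Minimum is 2 at row 3 (x3 leaves); pivot element 1.
After the second pivot the obj-row RHS is 8 − (-5)·2 = 18.

18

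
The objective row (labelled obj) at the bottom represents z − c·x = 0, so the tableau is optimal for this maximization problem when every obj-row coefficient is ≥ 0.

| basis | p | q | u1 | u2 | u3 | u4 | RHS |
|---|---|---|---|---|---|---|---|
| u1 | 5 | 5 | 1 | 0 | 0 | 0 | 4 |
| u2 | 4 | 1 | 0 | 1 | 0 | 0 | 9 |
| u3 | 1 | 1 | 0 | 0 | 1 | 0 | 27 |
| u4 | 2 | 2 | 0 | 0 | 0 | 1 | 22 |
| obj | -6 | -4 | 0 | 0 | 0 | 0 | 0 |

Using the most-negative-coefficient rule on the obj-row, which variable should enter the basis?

Negative obj-row entries: p: -6, q: -4.
The most negative is -6 in column p, so p enters.

p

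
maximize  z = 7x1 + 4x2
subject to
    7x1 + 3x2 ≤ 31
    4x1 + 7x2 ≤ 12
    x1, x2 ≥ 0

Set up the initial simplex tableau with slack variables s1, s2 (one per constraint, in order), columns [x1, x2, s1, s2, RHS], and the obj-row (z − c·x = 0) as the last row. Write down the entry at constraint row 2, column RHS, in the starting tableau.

The RHS of constraint 2 is b_2 = 12.

12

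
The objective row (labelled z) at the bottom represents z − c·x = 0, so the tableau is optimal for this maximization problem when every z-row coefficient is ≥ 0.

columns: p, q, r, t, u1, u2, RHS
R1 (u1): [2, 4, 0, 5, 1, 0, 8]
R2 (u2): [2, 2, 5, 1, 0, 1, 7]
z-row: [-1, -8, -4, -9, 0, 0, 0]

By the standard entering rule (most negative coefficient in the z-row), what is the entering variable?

t

Negative z-row entries: p: -1, q: -8, r: -4, t: -9.
The most negative is -9 in column t, so t enters.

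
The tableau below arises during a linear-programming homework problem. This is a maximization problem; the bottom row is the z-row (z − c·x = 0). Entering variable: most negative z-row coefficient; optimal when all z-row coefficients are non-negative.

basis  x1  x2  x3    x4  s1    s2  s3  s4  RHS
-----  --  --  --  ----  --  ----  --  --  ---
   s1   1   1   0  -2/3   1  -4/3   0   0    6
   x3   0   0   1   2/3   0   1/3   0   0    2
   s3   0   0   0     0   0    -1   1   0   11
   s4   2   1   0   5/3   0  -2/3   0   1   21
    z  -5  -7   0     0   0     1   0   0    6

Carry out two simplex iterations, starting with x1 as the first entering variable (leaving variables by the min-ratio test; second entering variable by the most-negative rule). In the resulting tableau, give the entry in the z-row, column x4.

Ratio test on column x1 — row 1: 6/1 = 6; row 2: entry 0 ≤ 0; row 3: entry 0 ≤ 0; row 4: 21/2 = 21/2. Minimum is 6 at row 1 (s1 leaves); pivot element 1.
Divide row 1 by 1; eliminate column x1 from the other rows.
Second iteration: most negative z-row entry is -17/3 in column s2, so s2 enters.
Ratio test on column s2 — row 1: entry -4/3 ≤ 0; row 2: 2/(1/3) = 6; row 3: entry -1 ≤ 0; row 4: 9/2 = 9/2. Minimum is 9/2 at row 4 (s4 leaves); pivot element 2.
Divide row 4 by 2; eliminate column s2 from the other rows.
After both pivots, the entry at the z-row, column x4 is 31/6.

31/6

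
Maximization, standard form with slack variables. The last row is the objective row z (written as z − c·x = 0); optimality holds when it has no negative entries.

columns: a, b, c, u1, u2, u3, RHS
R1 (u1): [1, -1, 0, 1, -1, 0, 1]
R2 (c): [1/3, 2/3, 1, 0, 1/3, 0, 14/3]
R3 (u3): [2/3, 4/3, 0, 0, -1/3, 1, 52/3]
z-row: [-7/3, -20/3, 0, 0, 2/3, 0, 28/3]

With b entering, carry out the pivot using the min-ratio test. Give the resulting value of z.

56

Ratio test on column b — row 1: entry -1 ≤ 0; row 2: (14/3)/(2/3) = 7; row 3: (52/3)/(4/3) = 13. Minimum is 7 at row 2 (c leaves); pivot element 2/3.
Pivot on row 2; the z-row RHS becomes 28/3 − (-20/3)·7 = 56.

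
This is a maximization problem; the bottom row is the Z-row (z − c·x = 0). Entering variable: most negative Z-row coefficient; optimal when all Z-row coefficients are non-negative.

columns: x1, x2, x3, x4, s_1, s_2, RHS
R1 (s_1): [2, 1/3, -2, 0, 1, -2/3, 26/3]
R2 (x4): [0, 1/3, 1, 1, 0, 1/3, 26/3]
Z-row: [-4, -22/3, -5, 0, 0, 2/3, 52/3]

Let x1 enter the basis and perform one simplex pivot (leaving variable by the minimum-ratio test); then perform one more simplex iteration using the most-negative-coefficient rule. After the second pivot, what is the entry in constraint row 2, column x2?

1/3

Ratio test on column x1 — row 1: (26/3)/2 = 13/3; row 2: entry 0 ≤ 0. Minimum is 13/3 at row 1 (s_1 leaves); pivot element 2.
Divide row 1 by 2; eliminate column x1 from the other rows.
Second iteration: most negative Z-row entry is -9 in column x3, so x3 enters.
Ratio test on column x3 — row 1: entry -1 ≤ 0; row 2: (26/3)/1 = 26/3. Minimum is 26/3 at row 2 (x4 leaves); pivot element 1.
Divide row 2 by 1; eliminate column x3 from the other rows.
After both pivots, the entry at constraint row 2, column x2 is 1/3.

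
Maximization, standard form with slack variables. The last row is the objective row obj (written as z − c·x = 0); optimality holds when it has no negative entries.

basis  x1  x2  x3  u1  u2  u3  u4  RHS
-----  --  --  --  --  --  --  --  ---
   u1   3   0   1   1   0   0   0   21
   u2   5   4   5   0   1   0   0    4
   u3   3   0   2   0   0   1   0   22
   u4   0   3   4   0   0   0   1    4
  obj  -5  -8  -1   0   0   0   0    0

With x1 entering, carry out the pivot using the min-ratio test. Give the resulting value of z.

Ratio test on column x1 — row 1: 21/3 = 7; row 2: 4/5 = 4/5; row 3: 22/3 = 22/3; row 4: entry 0 ≤ 0. Minimum is 4/5 at row 2 (u2 leaves); pivot element 5.
Pivot on row 2; the obj-row RHS becomes 0 − (-5)·(4/5) = 4.

4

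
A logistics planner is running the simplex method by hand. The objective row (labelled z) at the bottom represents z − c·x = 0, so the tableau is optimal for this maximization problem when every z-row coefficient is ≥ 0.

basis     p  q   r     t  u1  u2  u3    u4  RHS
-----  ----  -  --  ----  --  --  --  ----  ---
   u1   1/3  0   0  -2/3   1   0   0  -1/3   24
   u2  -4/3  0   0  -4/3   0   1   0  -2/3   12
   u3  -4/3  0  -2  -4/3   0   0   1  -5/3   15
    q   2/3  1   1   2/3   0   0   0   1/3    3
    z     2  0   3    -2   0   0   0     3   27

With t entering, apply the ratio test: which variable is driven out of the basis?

q

Column t entries and ratios — u1: -2/3 ≤ 0, skip; u2: -4/3 ≤ 0, skip; u3: -4/3 ≤ 0, skip; q: 3/(2/3) = 9/2.
Smallest ratio is 9/2 in the row of q, so q leaves.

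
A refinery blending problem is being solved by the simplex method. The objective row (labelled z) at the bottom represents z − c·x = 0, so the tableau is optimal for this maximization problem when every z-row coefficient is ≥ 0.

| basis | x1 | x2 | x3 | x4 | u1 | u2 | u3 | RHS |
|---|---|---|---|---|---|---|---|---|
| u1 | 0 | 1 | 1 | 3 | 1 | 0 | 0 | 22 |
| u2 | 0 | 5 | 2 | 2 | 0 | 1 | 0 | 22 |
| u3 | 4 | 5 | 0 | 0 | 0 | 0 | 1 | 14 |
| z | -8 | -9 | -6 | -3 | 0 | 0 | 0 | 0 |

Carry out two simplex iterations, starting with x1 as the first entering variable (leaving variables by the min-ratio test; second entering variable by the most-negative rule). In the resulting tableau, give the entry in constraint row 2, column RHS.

11

Ratio test on column x1 — row 1: entry 0 ≤ 0; row 2: entry 0 ≤ 0; row 3: 14/4 = 7/2. Minimum is 7/2 at row 3 (u3 leaves); pivot element 4.
Divide row 3 by 4; eliminate column x1 from the other rows.
Second iteration: most negative z-row entry is -6 in column x3, so x3 enters.
Ratio test on column x3 — row 1: 22/1 = 22; row 2: 22/2 = 11; row 3: entry 0 ≤ 0. Minimum is 11 at row 2 (u2 leaves); pivot element 2.
Divide row 2 by 2; eliminate column x3 from the other rows.
After both pivots, the entry at constraint row 2, column RHS is 11.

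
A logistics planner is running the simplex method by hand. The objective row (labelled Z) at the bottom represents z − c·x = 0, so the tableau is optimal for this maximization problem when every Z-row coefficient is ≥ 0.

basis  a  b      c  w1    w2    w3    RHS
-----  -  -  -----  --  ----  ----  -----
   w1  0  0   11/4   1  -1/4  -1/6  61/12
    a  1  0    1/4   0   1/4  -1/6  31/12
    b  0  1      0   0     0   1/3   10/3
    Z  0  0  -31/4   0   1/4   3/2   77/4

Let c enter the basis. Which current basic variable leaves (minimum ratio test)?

Column c entries and ratios — w1: (61/12)/(11/4) = 61/33; a: (31/12)/(1/4) = 31/3; b: 0 ≤ 0, skip.
Smallest ratio is 61/33 in the row of w1, so w1 leaves.

w1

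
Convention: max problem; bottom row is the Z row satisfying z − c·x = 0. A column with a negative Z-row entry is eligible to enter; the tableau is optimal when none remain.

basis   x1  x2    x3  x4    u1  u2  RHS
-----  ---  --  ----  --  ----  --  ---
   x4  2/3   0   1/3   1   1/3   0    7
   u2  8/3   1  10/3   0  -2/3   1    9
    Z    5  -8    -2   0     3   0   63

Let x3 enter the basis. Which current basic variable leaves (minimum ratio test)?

Column x3 entries and ratios — x4: 7/(1/3) = 21; u2: 9/(10/3) = 27/10.
Smallest ratio is 27/10 in the row of u2, so u2 leaves.

u2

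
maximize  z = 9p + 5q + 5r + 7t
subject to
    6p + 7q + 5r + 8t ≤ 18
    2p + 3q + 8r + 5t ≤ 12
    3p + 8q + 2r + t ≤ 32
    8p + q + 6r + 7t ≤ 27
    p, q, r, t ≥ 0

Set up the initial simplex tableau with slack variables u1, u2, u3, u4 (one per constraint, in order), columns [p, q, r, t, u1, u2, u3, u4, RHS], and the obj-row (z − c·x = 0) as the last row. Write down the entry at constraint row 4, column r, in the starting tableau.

Constraint 4 has coefficient 6 on r.

6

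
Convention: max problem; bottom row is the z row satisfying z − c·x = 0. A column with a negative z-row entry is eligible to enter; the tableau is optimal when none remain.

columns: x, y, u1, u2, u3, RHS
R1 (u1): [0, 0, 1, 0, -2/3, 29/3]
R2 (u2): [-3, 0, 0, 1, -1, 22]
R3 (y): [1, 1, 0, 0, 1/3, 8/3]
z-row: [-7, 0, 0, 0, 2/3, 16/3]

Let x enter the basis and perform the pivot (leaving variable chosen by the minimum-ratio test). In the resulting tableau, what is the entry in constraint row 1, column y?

0

Ratio test on column x — row 1: entry 0 ≤ 0; row 2: entry -3 ≤ 0; row 3: (8/3)/1 = 8/3. Minimum is 8/3 at row 3 (y leaves); pivot element 1.
Divide row 3 by 1; eliminate column x from the other rows.
Row 1 update in column y: 0 − 0·1 = 0.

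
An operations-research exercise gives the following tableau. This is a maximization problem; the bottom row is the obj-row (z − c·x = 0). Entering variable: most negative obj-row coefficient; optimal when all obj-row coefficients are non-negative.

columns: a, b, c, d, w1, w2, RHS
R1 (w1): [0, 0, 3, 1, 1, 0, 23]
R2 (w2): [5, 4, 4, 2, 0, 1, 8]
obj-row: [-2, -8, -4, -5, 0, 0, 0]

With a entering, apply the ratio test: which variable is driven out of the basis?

Column a entries and ratios — w1: 0 ≤ 0, skip; w2: 8/5 = 8/5.
Smallest ratio is 8/5 in the row of w2, so w2 leaves.

w2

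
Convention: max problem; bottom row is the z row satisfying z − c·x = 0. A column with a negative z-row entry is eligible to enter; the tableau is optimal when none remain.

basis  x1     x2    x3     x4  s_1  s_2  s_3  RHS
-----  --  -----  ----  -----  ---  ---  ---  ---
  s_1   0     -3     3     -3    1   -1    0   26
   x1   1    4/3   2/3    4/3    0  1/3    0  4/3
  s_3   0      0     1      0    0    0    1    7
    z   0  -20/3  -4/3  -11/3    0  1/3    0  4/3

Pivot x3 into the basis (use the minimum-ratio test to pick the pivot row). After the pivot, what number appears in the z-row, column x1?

2

Ratio test on column x3 — row 1: 26/3 = 26/3; row 2: (4/3)/(2/3) = 2; row 3: 7/1 = 7. Minimum is 2 at row 2 (x1 leaves); pivot element 2/3.
Divide row 2 by 2/3; eliminate column x3 from the other rows.
z-row update in column x1: 0 − (-4/3)·(3/2) = 2.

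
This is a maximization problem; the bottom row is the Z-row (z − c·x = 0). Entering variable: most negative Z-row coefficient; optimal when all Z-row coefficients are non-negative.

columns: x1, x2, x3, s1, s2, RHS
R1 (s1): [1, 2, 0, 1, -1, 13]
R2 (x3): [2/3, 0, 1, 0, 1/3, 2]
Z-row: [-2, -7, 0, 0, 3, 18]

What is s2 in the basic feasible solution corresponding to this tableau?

0

s2 is not in the basis, so in the current basic feasible solution s2 = 0.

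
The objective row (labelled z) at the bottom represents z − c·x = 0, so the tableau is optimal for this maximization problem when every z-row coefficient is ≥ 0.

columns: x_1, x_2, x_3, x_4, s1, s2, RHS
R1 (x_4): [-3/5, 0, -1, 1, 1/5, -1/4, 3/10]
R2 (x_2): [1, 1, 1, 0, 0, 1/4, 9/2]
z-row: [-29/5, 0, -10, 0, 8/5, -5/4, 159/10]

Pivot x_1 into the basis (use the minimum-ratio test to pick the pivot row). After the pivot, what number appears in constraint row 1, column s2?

Ratio test on column x_1 — row 1: entry -3/5 ≤ 0; row 2: (9/2)/1 = 9/2. Minimum is 9/2 at row 2 (x_2 leaves); pivot element 1.
Divide row 2 by 1; eliminate column x_1 from the other rows.
Row 1 update in column s2: -1/4 − (-3/5)·(1/4) = -1/10.

-1/10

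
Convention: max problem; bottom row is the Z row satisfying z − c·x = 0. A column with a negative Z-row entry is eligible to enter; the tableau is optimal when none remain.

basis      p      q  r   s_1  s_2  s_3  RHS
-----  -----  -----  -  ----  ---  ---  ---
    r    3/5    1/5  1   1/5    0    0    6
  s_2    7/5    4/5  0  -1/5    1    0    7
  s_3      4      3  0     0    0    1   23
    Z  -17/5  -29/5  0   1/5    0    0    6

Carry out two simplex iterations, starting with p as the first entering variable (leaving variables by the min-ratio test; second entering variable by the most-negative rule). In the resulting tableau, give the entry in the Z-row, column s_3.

Ratio test on column p — row 1: 6/(3/5) = 10; row 2: 7/(7/5) = 5; row 3: 23/4 = 23/4. Minimum is 5 at row 2 (s_2 leaves); pivot element 7/5.
Divide row 2 by 7/5; eliminate column p from the other rows.
Second iteration: most negative Z-row entry is -27/7 in column q, so q enters.
Ratio test on column q — row 1: entry -1/7 ≤ 0; row 2: 5/(4/7) = 35/4; row 3: 3/(5/7) = 21/5. Minimum is 21/5 at row 3 (s_3 leaves); pivot element 5/7.
Divide row 3 by 5/7; eliminate column q from the other rows.
After both pivots, the entry at the Z-row, column s_3 is 27/5.

27/5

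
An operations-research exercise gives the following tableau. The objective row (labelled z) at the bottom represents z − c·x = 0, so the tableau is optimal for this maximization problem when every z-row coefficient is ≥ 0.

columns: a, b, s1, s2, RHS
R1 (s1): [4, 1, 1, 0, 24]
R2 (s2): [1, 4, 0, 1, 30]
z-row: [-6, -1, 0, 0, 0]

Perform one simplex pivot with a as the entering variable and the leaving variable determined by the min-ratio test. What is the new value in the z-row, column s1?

Ratio test on column a — row 1: 24/4 = 6; row 2: 30/1 = 30. Minimum is 6 at row 1 (s1 leaves); pivot element 4.
Divide row 1 by 4; eliminate column a from the other rows.
z-row update in column s1: 0 − (-6)·(1/4) = 3/2.

3/2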